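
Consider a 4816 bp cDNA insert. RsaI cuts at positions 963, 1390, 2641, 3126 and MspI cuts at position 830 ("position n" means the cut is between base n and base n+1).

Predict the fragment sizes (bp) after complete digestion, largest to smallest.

Combined cut positions (sorted): 830, 963, 1390, 2641, 3126.
Linear molecule, 5 cuts → 6 fragments:
  830 − 0 = 830 bp
  963 − 830 = 133 bp
  1390 − 963 = 427 bp
  2641 − 1390 = 1251 bp
  3126 − 2641 = 485 bp
  4816 − 3126 = 1690 bp
Sorted largest to smallest: 1690, 1251, 830, 485, 427, 133 bp.

1690, 1251, 830, 485, 427, 133 bp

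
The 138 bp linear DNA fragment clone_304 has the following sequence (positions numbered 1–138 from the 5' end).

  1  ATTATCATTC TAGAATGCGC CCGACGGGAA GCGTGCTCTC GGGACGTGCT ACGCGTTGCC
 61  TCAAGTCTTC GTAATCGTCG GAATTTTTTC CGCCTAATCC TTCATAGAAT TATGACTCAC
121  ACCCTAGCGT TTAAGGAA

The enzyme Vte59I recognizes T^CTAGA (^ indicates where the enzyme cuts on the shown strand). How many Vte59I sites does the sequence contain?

TCTAGA occurs starting at position 9.
Vte59I cuts at 1 site.

1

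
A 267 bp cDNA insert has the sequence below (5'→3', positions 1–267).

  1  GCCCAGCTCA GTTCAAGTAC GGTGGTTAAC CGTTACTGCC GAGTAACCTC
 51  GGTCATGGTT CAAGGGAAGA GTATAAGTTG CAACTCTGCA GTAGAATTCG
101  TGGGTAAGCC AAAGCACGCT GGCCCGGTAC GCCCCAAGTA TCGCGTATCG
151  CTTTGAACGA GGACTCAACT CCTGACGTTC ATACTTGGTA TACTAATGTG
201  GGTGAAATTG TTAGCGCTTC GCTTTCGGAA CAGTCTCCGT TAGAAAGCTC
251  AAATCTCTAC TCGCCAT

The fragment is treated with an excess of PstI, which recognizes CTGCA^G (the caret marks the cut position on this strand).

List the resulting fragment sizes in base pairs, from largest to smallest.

177, 90 bp

The PstI site (CTGCAG) starts at position 86.
PstI cuts after base 5 of each site (before the last base), so after position 90.
Linear molecule, 1 cut → 2 fragments:
  1–90 → 90 bp
  91–267 → 177 bp
Sorted largest to smallest: 177, 90 bp.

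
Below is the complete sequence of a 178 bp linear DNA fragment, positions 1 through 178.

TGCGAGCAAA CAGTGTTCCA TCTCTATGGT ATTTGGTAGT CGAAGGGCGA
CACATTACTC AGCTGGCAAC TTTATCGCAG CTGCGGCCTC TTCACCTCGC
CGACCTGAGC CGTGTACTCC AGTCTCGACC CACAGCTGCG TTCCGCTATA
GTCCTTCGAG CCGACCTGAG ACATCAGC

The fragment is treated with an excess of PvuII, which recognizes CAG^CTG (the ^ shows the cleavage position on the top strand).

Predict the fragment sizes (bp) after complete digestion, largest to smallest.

PvuII sites (CAGCTG) start at positions 60, 78, 133.
PvuII cuts after base 3 of each site, so after positions 62, 80, 135.
Linear molecule, 3 cuts → 4 fragments:
  1–62 → 62 bp
  63–80 → 18 bp
  81–135 → 55 bp
  136–178 → 43 bp
Sorted largest to smallest: 62, 55, 43, 18 bp.

62, 55, 43, 18 bp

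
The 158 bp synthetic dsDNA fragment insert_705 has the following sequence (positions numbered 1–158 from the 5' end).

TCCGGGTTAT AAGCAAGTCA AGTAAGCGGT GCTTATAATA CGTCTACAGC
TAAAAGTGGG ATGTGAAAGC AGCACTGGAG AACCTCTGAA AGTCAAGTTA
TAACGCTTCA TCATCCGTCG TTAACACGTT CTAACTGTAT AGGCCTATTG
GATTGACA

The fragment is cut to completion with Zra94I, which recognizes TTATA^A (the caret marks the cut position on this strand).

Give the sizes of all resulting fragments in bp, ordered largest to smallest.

Zra94I sites (TTATAA) start at positions 7, 33, 98.
Zra94I cuts after base 5 of each site (before the last base), so after positions 11, 37, 102.
Linear molecule, 3 cuts → 4 fragments:
  1–11 → 11 bp
  12–37 → 26 bp
  38–102 → 65 bp
  103–158 → 56 bp
Sorted largest to smallest: 65, 56, 26, 11 bp.

65, 56, 26, 11 bp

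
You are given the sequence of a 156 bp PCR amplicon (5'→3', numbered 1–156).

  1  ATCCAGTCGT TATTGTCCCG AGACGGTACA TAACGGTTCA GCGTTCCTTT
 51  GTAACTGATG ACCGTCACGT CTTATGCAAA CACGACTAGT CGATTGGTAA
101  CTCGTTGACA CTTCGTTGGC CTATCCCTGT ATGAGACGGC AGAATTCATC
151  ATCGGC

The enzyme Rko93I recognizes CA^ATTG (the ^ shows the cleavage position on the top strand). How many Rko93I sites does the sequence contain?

No occurrence of CAATTG is present in the sequence.
Rko93I does not cut: 0 sites.

0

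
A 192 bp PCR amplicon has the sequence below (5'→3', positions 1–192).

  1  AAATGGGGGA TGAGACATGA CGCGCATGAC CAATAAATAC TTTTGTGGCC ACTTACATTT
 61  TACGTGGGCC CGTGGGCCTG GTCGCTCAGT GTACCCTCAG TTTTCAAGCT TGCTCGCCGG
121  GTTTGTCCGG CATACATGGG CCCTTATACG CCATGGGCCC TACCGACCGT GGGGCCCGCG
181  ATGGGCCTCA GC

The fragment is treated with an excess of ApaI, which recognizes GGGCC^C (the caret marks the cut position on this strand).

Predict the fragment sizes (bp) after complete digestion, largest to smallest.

ApaI sites (GGGCCC) start at positions 66, 138, 155, 172.
ApaI cuts after base 5 of each site (before the last base), so after positions 70, 142, 159, 176.
Linear molecule, 4 cuts → 5 fragments:
  1–70 → 70 bp
  71–142 → 72 bp
  143–159 → 17 bp
  160–176 → 17 bp
  177–192 → 16 bp
Sorted largest to smallest: 72, 70, 17, 17, 16 bp.

72, 70, 17, 17, 16 bp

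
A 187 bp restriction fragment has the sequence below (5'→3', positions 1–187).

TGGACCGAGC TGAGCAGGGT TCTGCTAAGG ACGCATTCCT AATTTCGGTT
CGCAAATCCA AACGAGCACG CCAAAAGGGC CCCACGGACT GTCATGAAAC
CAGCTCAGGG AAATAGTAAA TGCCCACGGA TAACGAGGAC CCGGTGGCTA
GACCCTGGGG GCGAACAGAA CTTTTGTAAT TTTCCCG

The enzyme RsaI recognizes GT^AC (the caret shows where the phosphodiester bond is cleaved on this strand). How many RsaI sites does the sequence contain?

0

No occurrence of GTAC is present in the sequence.
RsaI does not cut: 0 sites.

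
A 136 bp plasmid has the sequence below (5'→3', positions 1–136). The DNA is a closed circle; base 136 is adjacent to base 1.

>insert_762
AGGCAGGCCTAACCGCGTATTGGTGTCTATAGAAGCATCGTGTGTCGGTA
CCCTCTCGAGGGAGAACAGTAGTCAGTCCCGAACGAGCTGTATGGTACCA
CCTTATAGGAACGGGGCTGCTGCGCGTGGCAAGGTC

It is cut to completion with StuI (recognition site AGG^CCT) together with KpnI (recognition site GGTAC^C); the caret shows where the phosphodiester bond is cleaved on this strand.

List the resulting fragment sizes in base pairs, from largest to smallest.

47, 45, 44 bp

The StuI site (AGGCCT) starts at position 5.
StuI cuts after base 3 of each site, so after position 7.
KpnI sites (GGTACC) start at positions 47, 94.
KpnI cuts after base 5 of each site (before the last base), so after positions 51, 98.
Combined cut positions: 7, 51, 98.
Circular molecule, 3 cuts → 3 fragments:
  8–51 → 44 bp
  52–98 → 47 bp
  99–136 then 1–7 → 38 + 7 = 45 bp
Sorted largest to smallest: 47, 45, 44 bp.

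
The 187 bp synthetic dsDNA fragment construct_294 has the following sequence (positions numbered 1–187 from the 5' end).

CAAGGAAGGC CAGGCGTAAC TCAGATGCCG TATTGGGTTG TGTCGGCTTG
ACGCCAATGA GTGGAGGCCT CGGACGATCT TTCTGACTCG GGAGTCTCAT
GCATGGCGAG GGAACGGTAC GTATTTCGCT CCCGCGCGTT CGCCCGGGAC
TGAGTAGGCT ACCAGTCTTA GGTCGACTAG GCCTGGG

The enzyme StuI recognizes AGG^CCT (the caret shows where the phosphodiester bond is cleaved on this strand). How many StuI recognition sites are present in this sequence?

2

AGGCCT occurs starting at positions 65, 179.
StuI cuts at 2 sites.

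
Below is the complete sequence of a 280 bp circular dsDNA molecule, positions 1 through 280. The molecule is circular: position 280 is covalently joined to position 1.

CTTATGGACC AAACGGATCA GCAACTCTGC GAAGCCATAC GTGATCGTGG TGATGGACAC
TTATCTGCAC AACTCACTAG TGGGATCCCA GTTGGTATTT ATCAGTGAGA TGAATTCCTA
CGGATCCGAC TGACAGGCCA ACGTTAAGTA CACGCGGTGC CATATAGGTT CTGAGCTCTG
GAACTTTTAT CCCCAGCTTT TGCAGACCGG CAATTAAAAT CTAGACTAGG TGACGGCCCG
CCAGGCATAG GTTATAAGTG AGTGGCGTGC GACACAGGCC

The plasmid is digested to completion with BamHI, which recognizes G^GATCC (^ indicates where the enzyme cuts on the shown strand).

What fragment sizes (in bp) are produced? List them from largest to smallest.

BamHI sites (GGATCC) start at positions 83, 122.
BamHI cuts after the first base of each site, so after positions 83, 122.
Circular molecule, 2 cuts → 2 fragments:
  84–122 → 39 bp
  123–280 then 1–83 → 158 + 83 = 241 bp
Sorted largest to smallest: 241, 39 bp.

241, 39 bp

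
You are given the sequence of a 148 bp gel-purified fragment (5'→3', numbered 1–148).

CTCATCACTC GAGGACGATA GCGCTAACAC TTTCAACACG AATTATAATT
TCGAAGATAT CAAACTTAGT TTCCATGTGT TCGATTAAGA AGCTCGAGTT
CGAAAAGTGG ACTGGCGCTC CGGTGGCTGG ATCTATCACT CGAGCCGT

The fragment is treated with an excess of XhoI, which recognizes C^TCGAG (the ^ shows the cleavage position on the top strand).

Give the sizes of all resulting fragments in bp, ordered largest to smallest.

85, 46, 9, 8 bp

XhoI sites (CTCGAG) start at positions 8, 93, 139.
XhoI cuts after the first base of each site, so after positions 8, 93, 139.
Linear molecule, 3 cuts → 4 fragments:
  1–8 → 8 bp
  9–93 → 85 bp
  94–139 → 46 bp
  140–148 → 9 bp
Sorted largest to smallest: 85, 46, 9, 8 bp.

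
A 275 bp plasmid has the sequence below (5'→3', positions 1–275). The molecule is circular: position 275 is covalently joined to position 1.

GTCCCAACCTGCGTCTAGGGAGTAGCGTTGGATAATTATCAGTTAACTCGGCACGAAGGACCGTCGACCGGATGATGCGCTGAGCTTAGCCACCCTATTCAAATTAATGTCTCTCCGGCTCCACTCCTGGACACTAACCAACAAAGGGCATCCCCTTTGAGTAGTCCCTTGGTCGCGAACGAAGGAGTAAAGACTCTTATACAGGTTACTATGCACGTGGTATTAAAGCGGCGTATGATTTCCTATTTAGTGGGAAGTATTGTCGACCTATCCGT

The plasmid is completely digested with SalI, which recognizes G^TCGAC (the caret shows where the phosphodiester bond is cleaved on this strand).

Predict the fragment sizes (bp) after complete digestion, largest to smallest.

SalI sites (GTCGAC) start at positions 63, 262.
SalI cuts after the first base of each site, so after positions 63, 262.
Circular molecule, 2 cuts → 2 fragments:
  64–262 → 199 bp
  263–275 then 1–63 → 13 + 63 = 76 bp
Sorted largest to smallest: 199, 76 bp.

199, 76 bp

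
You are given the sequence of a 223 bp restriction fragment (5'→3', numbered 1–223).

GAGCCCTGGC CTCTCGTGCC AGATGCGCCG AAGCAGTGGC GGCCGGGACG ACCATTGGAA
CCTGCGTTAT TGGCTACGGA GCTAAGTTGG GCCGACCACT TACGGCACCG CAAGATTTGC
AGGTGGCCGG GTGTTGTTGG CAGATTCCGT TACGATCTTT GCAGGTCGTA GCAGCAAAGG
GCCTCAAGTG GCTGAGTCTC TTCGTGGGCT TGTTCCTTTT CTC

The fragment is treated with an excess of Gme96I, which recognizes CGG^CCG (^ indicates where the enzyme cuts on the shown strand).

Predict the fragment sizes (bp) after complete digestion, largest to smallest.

181, 42 bp

The Gme96I site (CGGCCG) starts at position 40.
Gme96I cuts after base 3 of each site, so after position 42.
Linear molecule, 1 cut → 2 fragments:
  1–42 → 42 bp
  43–223 → 181 bp
Sorted largest to smallest: 181, 42 bp.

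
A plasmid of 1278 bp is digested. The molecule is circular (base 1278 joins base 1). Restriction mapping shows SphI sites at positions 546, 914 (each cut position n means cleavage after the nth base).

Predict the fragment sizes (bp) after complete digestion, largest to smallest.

910, 368 bp

Circular molecule, 2 cuts → 2 fragments:
  914 − 546 = 368 bp
  wrap: 1278 − 914 + 546 = 910 bp
Sorted largest to smallest: 910, 368 bp.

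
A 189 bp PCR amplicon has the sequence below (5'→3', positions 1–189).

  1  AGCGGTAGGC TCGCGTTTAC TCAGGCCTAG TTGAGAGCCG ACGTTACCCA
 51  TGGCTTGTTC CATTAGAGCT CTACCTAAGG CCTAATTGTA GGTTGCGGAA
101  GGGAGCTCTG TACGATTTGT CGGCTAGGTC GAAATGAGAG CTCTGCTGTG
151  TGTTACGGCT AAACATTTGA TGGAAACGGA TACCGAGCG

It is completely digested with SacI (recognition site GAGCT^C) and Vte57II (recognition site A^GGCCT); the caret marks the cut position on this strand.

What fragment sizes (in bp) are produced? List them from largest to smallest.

SacI sites (GAGCTC) start at positions 66, 103, 138.
SacI cuts after base 5 of each site (before the last base), so after positions 70, 107, 142.
Vte57II sites (AGGCCT) start at positions 23, 78.
Vte57II cuts after the first base of each site, so after positions 23, 78.
Combined cut positions: 23, 70, 78, 107, 142.
Linear molecule, 5 cuts → 6 fragments:
  1–23 → 23 bp
  24–70 → 47 bp
  71–78 → 8 bp
  79–107 → 29 bp
  108–142 → 35 bp
  143–189 → 47 bp
Sorted largest to smallest: 47, 47, 35, 29, 23, 8 bp.

47, 47, 35, 29, 23, 8 bp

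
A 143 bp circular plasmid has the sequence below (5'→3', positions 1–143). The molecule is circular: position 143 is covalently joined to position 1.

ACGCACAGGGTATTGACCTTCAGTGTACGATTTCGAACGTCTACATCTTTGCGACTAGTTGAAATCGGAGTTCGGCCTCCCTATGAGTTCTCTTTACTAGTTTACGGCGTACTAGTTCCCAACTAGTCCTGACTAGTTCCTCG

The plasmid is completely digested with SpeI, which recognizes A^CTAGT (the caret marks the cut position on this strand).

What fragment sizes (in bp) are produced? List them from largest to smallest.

65, 42, 15, 11, 10 bp

SpeI sites (ACTAGT) start at positions 54, 96, 111, 122, 132.
SpeI cuts after the first base of each site, so after positions 54, 96, 111, 122, 132.
Circular molecule, 5 cuts → 5 fragments:
  55–96 → 42 bp
  97–111 → 15 bp
  112–122 → 11 bp
  123–132 → 10 bp
  133–143 then 1–54 → 11 + 54 = 65 bp
Sorted largest to smallest: 65, 42, 15, 11, 10 bp.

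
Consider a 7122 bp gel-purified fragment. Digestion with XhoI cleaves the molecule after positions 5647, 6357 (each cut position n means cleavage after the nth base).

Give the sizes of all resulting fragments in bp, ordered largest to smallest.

5647, 765, 710 bp

Linear molecule, 2 cuts → 3 fragments:
  5647 − 0 = 5647 bp
  6357 − 5647 = 710 bp
  7122 − 6357 = 765 bp
Sorted largest to smallest: 5647, 765, 710 bp.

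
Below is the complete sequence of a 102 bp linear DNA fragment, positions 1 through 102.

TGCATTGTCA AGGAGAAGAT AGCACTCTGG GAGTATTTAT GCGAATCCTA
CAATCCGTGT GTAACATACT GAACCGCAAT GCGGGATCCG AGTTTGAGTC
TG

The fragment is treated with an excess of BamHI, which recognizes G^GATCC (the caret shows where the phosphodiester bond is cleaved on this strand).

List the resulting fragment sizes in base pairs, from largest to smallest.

The BamHI site (GGATCC) starts at position 84.
BamHI cuts after the first base of each site, so after position 84.
Linear molecule, 1 cut → 2 fragments:
  1–84 → 84 bp
  85–102 → 18 bp
Sorted largest to smallest: 84, 18 bp.

84, 18 bp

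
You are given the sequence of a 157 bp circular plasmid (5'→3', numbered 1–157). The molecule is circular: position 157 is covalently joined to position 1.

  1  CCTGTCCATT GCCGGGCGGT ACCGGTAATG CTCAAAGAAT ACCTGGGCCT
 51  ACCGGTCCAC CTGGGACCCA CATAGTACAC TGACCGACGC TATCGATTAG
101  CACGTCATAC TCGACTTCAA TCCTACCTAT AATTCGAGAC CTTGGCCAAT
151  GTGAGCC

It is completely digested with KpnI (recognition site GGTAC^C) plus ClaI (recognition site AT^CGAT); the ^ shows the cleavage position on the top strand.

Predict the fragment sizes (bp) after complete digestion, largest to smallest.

The KpnI site (GGTACC) starts at position 18.
KpnI cuts after base 5 of each site (before the last base), so after position 22.
The ClaI site (ATCGAT) starts at position 92.
ClaI cuts after base 2 of each site, so after position 93.
Combined cut positions: 22, 93.
Circular molecule, 2 cuts → 2 fragments:
  23–93 → 71 bp
  94–157 then 1–22 → 64 + 22 = 86 bp
Sorted largest to smallest: 86, 71 bp.

86, 71 bp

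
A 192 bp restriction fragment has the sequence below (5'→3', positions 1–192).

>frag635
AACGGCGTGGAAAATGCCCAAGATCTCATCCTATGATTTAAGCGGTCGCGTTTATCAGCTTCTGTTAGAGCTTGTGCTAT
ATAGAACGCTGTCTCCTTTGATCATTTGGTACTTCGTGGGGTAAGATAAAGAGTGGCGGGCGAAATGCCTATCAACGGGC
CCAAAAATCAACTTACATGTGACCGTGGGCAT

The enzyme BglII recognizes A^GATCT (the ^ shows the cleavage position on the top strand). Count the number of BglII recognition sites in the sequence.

AGATCT occurs starting at position 21.
BglII cuts at 1 site.

1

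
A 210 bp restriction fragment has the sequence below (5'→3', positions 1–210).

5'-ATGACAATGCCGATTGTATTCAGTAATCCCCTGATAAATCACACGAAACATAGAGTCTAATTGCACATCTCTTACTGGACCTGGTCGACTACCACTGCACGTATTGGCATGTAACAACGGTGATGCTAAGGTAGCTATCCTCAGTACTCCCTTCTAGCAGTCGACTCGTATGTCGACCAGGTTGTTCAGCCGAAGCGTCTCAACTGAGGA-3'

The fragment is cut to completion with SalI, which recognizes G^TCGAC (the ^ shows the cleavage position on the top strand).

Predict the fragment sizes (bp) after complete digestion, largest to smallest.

SalI sites (GTCGAC) start at positions 84, 160, 172.
SalI cuts after the first base of each site, so after positions 84, 160, 172.
Linear molecule, 3 cuts → 4 fragments:
  1–84 → 84 bp
  85–160 → 76 bp
  161–172 → 12 bp
  173–210 → 38 bp
Sorted largest to smallest: 84, 76, 38, 12 bp.

84, 76, 38, 12 bp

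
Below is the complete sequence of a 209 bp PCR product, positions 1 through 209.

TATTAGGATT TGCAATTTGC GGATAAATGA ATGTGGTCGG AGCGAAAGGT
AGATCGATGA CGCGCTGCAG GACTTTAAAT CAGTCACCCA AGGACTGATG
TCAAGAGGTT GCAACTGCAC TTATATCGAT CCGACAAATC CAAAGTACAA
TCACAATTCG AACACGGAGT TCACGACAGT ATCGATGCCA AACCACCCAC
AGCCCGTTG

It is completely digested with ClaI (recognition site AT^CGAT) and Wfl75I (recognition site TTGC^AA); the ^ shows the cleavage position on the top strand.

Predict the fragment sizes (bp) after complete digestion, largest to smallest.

58, 56, 41, 27, 14, 13 bp

ClaI sites (ATCGAT) start at positions 53, 125, 181.
ClaI cuts after base 2 of each site, so after positions 54, 126, 182.
Wfl75I sites (TTGCAA) start at positions 10, 109.
Wfl75I cuts after base 4 of each site, so after positions 13, 112.
Combined cut positions: 13, 54, 112, 126, 182.
Linear molecule, 5 cuts → 6 fragments:
  1–13 → 13 bp
  14–54 → 41 bp
  55–112 → 58 bp
  113–126 → 14 bp
  127–182 → 56 bp
  183–209 → 27 bp
Sorted largest to smallest: 58, 56, 41, 27, 14, 13 bp.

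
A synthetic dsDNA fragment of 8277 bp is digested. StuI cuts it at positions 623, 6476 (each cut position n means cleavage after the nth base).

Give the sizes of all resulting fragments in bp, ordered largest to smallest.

Linear molecule, 2 cuts → 3 fragments:
  623 − 0 = 623 bp
  6476 − 623 = 5853 bp
  8277 − 6476 = 1801 bp
Sorted largest to smallest: 5853, 1801, 623 bp.

5853, 1801, 623 bp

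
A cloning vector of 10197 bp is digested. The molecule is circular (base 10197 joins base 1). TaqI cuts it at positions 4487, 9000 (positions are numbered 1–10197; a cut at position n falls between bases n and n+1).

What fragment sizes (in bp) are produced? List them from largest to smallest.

5684, 4513 bp

Circular molecule, 2 cuts → 2 fragments:
  9000 − 4487 = 4513 bp
  wrap: 10197 − 9000 + 4487 = 5684 bp
Sorted largest to smallest: 5684, 4513 bp.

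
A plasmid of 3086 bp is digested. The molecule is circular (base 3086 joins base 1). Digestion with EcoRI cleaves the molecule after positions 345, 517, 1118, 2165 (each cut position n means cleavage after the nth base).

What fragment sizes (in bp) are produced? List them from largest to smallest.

Circular molecule, 4 cuts → 4 fragments:
  517 − 345 = 172 bp
  1118 − 517 = 601 bp
  2165 − 1118 = 1047 bp
  wrap: 3086 − 2165 + 345 = 1266 bp
Sorted largest to smallest: 1266, 1047, 601, 172 bp.

1266, 1047, 601, 172 bp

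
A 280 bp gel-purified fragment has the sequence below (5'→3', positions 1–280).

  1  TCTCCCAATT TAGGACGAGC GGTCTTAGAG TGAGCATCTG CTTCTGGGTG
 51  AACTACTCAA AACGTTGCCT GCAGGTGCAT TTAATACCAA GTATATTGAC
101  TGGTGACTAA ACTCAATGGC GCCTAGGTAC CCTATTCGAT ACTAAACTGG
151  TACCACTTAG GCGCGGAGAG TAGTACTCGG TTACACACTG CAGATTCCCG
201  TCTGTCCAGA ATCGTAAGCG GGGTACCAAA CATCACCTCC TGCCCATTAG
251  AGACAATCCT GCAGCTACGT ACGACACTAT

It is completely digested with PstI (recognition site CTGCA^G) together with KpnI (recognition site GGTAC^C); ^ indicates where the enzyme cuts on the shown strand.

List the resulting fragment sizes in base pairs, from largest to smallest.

PstI sites (CTGCAG) start at positions 69, 188, 259.
PstI cuts after base 5 of each site (before the last base), so after positions 73, 192, 263.
KpnI sites (GGTACC) start at positions 126, 149, 222.
KpnI cuts after base 5 of each site (before the last base), so after positions 130, 153, 226.
Combined cut positions: 73, 130, 153, 192, 226, 263.
Linear molecule, 6 cuts → 7 fragments:
  1–73 → 73 bp
  74–130 → 57 bp
  131–153 → 23 bp
  154–192 → 39 bp
  193–226 → 34 bp
  227–263 → 37 bp
  264–280 → 17 bp
Sorted largest to smallest: 73, 57, 39, 37, 34, 23, 17 bp.

73, 57, 39, 37, 34, 23, 17 bp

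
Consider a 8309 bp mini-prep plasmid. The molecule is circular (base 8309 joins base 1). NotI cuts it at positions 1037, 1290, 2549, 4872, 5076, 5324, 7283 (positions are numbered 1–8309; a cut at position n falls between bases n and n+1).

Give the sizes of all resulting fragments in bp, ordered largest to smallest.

2323, 2063, 1959, 1259, 253, 248, 204 bp

Circular molecule, 7 cuts → 7 fragments:
  1290 − 1037 = 253 bp
  2549 − 1290 = 1259 bp
  4872 − 2549 = 2323 bp
  5076 − 4872 = 204 bp
  5324 − 5076 = 248 bp
  7283 − 5324 = 1959 bp
  wrap: 8309 − 7283 + 1037 = 2063 bp
Sorted largest to smallest: 2323, 2063, 1959, 1259, 253, 248, 204 bp.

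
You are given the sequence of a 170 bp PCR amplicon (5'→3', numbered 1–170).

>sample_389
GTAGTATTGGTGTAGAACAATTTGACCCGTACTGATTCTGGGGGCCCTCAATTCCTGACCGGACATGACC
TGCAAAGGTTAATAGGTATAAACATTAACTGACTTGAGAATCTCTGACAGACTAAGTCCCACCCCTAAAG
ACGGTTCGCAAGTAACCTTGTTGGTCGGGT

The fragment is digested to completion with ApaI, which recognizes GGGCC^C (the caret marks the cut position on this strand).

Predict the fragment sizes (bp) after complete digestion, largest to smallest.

The ApaI site (GGGCCC) starts at position 42.
ApaI cuts after base 5 of each site (before the last base), so after position 46.
Linear molecule, 1 cut → 2 fragments:
  1–46 → 46 bp
  47–170 → 124 bp
Sorted largest to smallest: 124, 46 bp.

124, 46 bp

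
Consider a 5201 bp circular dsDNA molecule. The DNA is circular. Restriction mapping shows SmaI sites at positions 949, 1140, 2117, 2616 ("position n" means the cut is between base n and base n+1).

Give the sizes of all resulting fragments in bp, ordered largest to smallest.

3534, 977, 499, 191 bp

Circular molecule, 4 cuts → 4 fragments:
  1140 − 949 = 191 bp
  2117 − 1140 = 977 bp
  2616 − 2117 = 499 bp
  wrap: 5201 − 2616 + 949 = 3534 bp
Sorted largest to smallest: 3534, 977, 499, 191 bp.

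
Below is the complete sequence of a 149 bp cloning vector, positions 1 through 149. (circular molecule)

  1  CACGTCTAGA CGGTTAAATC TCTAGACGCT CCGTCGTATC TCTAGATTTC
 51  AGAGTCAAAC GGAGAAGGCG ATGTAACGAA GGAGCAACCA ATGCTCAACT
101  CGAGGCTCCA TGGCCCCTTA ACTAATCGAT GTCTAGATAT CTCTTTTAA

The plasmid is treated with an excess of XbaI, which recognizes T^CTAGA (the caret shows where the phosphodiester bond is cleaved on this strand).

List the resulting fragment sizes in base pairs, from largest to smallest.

91, 22, 20, 16 bp

XbaI sites (TCTAGA) start at positions 5, 21, 41, 132.
XbaI cuts after the first base of each site, so after positions 5, 21, 41, 132.
Circular molecule, 4 cuts → 4 fragments:
  6–21 → 16 bp
  22–41 → 20 bp
  42–132 → 91 bp
  133–149 then 1–5 → 17 + 5 = 22 bp
Sorted largest to smallest: 91, 22, 20, 16 bp.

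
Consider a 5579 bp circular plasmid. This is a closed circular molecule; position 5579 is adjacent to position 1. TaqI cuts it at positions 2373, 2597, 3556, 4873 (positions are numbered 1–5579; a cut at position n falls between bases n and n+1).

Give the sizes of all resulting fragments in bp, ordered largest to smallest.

3079, 1317, 959, 224 bp

Circular molecule, 4 cuts → 4 fragments:
  2597 − 2373 = 224 bp
  3556 − 2597 = 959 bp
  4873 − 3556 = 1317 bp
  wrap: 5579 − 4873 + 2373 = 3079 bp
Sorted largest to smallest: 3079, 1317, 959, 224 bp.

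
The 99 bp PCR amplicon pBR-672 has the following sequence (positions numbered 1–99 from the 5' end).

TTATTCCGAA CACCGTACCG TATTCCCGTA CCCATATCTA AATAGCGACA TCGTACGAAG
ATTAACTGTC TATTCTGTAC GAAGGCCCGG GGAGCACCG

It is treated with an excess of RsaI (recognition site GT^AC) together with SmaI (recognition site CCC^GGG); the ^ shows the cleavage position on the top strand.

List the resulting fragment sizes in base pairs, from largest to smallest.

RsaI sites (GTAC) start at positions 15, 28, 53, 77.
RsaI cuts after base 2 of each site, so after positions 16, 29, 54, 78.
The SmaI site (CCCGGG) starts at position 86.
SmaI cuts after base 3 of each site, so after position 88.
Combined cut positions: 16, 29, 54, 78, 88.
Linear molecule, 5 cuts → 6 fragments:
  1–16 → 16 bp
  17–29 → 13 bp
  30–54 → 25 bp
  55–78 → 24 bp
  79–88 → 10 bp
  89–99 → 11 bp
Sorted largest to smallest: 25, 24, 16, 13, 11, 10 bp.

25, 24, 16, 13, 11, 10 bp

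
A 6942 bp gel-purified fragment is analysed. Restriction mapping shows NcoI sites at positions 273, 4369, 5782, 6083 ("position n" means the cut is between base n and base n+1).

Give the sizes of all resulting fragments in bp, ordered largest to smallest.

4096, 1413, 859, 301, 273 bp

Linear molecule, 4 cuts → 5 fragments:
  273 − 0 = 273 bp
  4369 − 273 = 4096 bp
  5782 − 4369 = 1413 bp
  6083 − 5782 = 301 bp
  6942 − 6083 = 859 bp
Sorted largest to smallest: 4096, 1413, 859, 301, 273 bp.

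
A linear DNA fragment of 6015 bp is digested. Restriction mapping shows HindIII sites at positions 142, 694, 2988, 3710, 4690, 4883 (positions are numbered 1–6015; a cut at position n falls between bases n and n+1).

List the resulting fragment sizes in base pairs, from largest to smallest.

Linear molecule, 6 cuts → 7 fragments:
  142 − 0 = 142 bp
  694 − 142 = 552 bp
  2988 − 694 = 2294 bp
  3710 − 2988 = 722 bp
  4690 − 3710 = 980 bp
  4883 − 4690 = 193 bp
  6015 − 4883 = 1132 bp
Sorted largest to smallest: 2294, 1132, 980, 722, 552, 193, 142 bp.

2294, 1132, 980, 722, 552, 193, 142 bp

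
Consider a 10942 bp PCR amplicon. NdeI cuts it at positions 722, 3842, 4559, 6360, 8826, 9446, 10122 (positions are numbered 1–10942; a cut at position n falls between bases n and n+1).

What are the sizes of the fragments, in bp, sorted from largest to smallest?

3120, 2466, 1801, 820, 722, 717, 676, 620 bp

Linear molecule, 7 cuts → 8 fragments:
  722 − 0 = 722 bp
  3842 − 722 = 3120 bp
  4559 − 3842 = 717 bp
  6360 − 4559 = 1801 bp
  8826 − 6360 = 2466 bp
  9446 − 8826 = 620 bp
  10122 − 9446 = 676 bp
  10942 − 10122 = 820 bp
Sorted largest to smallest: 3120, 2466, 1801, 820, 722, 717, 676, 620 bp.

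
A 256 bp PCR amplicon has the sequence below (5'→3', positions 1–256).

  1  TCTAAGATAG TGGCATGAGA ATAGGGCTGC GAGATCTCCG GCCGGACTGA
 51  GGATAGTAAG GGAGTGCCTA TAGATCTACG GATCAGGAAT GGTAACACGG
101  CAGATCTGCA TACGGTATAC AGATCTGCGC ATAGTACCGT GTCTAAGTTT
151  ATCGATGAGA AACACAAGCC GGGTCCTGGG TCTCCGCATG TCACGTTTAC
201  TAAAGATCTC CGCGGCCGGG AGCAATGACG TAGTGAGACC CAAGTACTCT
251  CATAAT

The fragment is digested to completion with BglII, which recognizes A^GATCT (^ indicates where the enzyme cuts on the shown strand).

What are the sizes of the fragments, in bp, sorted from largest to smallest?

BglII sites (AGATCT) start at positions 32, 72, 102, 121, 204.
BglII cuts after the first base of each site, so after positions 32, 72, 102, 121, 204.
Linear molecule, 5 cuts → 6 fragments:
  1–32 → 32 bp
  33–72 → 40 bp
  73–102 → 30 bp
  103–121 → 19 bp
  122–204 → 83 bp
  205–256 → 52 bp
Sorted largest to smallest: 83, 52, 40, 32, 30, 19 bp.

83, 52, 40, 32, 30, 19 bp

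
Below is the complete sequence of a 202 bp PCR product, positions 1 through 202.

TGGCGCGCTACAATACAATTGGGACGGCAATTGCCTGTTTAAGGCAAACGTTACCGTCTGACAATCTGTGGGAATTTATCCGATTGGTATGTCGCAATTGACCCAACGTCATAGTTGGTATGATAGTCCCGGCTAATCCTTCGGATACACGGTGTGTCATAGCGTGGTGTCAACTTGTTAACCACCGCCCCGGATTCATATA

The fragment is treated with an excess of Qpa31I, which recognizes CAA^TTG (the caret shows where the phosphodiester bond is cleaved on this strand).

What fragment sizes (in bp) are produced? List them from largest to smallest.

105, 67, 18, 12 bp

Qpa31I sites (CAATTG) start at positions 16, 28, 95.
Qpa31I cuts after base 3 of each site, so after positions 18, 30, 97.
Linear molecule, 3 cuts → 4 fragments:
  1–18 → 18 bp
  19–30 → 12 bp
  31–97 → 67 bp
  98–202 → 105 bp
Sorted largest to smallest: 105, 67, 18, 12 bp.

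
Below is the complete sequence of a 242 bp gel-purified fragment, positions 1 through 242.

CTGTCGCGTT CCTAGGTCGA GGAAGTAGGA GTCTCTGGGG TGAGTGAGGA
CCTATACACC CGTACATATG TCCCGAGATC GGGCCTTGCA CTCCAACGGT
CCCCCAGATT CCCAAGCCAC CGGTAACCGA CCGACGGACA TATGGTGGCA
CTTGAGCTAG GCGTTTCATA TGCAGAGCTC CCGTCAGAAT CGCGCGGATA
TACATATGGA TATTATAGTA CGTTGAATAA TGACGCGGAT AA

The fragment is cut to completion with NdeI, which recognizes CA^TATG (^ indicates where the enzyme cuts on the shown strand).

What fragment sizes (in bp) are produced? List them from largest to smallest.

74, 66, 38, 36, 28 bp

NdeI sites (CATATG) start at positions 65, 139, 167, 203.
NdeI cuts after base 2 of each site, so after positions 66, 140, 168, 204.
Linear molecule, 4 cuts → 5 fragments:
  1–66 → 66 bp
  67–140 → 74 bp
  141–168 → 28 bp
  169–204 → 36 bp
  205–242 → 38 bp
Sorted largest to smallest: 74, 66, 38, 36, 28 bp.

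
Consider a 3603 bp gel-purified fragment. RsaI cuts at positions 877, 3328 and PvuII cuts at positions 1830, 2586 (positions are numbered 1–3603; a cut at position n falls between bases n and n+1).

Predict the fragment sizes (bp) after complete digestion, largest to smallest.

Combined cut positions (sorted): 877, 1830, 2586, 3328.
Linear molecule, 4 cuts → 5 fragments:
  877 − 0 = 877 bp
  1830 − 877 = 953 bp
  2586 − 1830 = 756 bp
  3328 − 2586 = 742 bp
  3603 − 3328 = 275 bp
Sorted largest to smallest: 953, 877, 756, 742, 275 bp.

953, 877, 756, 742, 275 bp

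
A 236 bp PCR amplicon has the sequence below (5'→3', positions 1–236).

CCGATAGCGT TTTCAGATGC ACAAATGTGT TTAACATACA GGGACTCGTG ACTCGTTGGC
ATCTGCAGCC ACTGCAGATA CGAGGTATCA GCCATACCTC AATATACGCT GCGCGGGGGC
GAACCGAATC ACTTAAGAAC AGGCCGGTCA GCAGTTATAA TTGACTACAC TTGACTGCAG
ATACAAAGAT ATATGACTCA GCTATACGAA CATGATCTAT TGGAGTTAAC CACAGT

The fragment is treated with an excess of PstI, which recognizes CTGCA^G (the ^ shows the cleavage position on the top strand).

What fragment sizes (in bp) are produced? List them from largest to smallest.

PstI sites (CTGCAG) start at positions 63, 72, 175.
PstI cuts after base 5 of each site (before the last base), so after positions 67, 76, 179.
Linear molecule, 3 cuts → 4 fragments:
  1–67 → 67 bp
  68–76 → 9 bp
  77–179 → 103 bp
  180–236 → 57 bp
Sorted largest to smallest: 103, 67, 57, 9 bp.

103, 67, 57, 9 bp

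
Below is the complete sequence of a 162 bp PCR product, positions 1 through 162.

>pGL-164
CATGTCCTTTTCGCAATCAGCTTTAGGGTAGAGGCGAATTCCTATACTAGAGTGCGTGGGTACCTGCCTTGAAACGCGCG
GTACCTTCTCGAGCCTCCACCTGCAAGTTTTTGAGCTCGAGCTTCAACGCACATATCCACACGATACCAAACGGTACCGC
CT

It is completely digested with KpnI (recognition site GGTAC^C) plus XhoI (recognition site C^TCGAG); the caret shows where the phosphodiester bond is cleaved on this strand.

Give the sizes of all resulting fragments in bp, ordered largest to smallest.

63, 41, 28, 21, 5, 4 bp

KpnI sites (GGTACC) start at positions 59, 80, 153.
KpnI cuts after base 5 of each site (before the last base), so after positions 63, 84, 157.
XhoI sites (CTCGAG) start at positions 88, 116.
XhoI cuts after the first base of each site, so after positions 88, 116.
Combined cut positions: 63, 84, 88, 116, 157.
Linear molecule, 5 cuts → 6 fragments:
  1–63 → 63 bp
  64–84 → 21 bp
  85–88 → 4 bp
  89–116 → 28 bp
  117–157 → 41 bp
  158–162 → 5 bp
Sorted largest to smallest: 63, 41, 28, 21, 5, 4 bp.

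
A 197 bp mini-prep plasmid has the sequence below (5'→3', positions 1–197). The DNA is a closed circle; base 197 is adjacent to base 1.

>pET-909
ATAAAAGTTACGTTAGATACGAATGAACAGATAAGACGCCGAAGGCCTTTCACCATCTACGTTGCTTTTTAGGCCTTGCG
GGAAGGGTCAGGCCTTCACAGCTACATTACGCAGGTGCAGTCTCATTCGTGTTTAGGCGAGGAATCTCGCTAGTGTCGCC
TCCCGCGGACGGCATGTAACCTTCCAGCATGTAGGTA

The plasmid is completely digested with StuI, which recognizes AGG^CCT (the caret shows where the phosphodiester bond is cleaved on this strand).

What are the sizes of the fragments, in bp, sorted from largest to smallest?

StuI sites (AGGCCT) start at positions 43, 71, 90.
StuI cuts after base 3 of each site, so after positions 45, 73, 92.
Circular molecule, 3 cuts → 3 fragments:
  46–73 → 28 bp
  74–92 → 19 bp
  93–197 then 1–45 → 105 + 45 = 150 bp
Sorted largest to smallest: 150, 28, 19 bp.

150, 28, 19 bp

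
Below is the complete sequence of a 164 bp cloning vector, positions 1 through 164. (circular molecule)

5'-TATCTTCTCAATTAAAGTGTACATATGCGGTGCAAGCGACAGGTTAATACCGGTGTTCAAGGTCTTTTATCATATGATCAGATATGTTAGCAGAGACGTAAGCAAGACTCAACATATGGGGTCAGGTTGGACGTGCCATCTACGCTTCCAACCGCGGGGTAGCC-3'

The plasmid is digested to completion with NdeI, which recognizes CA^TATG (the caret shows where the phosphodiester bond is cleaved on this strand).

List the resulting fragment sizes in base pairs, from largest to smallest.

73, 49, 42 bp

NdeI sites (CATATG) start at positions 22, 71, 113.
NdeI cuts after base 2 of each site, so after positions 23, 72, 114.
Circular molecule, 3 cuts → 3 fragments:
  24–72 → 49 bp
  73–114 → 42 bp
  115–164 then 1–23 → 50 + 23 = 73 bp
Sorted largest to smallest: 73, 49, 42 bp.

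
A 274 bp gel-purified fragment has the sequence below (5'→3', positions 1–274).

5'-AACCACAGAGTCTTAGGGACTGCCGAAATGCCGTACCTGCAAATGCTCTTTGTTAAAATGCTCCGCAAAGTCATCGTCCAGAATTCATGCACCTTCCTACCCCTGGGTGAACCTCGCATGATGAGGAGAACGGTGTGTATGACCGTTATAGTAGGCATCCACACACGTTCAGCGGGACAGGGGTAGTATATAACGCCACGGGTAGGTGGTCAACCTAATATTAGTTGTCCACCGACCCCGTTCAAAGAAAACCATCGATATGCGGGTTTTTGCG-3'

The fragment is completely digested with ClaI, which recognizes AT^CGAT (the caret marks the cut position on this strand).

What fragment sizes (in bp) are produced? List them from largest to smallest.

255, 19 bp

The ClaI site (ATCGAT) starts at position 254.
ClaI cuts after base 2 of each site, so after position 255.
Linear molecule, 1 cut → 2 fragments:
  1–255 → 255 bp
  256–274 → 19 bp
Sorted largest to smallest: 255, 19 bp.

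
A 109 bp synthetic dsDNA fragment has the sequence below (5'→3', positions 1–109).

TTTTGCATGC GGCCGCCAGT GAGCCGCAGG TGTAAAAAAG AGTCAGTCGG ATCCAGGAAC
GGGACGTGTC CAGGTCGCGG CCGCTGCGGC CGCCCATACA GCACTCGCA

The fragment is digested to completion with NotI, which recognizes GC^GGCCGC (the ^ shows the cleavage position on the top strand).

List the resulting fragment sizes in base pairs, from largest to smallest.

68, 22, 10, 9 bp

NotI sites (GCGGCCGC) start at positions 9, 77, 86.
NotI cuts after base 2 of each site, so after positions 10, 78, 87.
Linear molecule, 3 cuts → 4 fragments:
  1–10 → 10 bp
  11–78 → 68 bp
  79–87 → 9 bp
  88–109 → 22 bp
Sorted largest to smallest: 68, 22, 10, 9 bp.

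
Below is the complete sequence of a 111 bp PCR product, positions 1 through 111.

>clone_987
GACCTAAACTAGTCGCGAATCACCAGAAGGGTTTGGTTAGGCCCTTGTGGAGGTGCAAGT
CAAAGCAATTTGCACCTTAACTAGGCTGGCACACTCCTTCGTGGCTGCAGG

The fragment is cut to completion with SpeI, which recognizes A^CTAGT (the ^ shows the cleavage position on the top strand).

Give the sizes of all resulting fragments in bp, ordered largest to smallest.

103, 8 bp

The SpeI site (ACTAGT) starts at position 8.
SpeI cuts after the first base of each site, so after position 8.
Linear molecule, 1 cut → 2 fragments:
  1–8 → 8 bp
  9–111 → 103 bp
Sorted largest to smallest: 103, 8 bp.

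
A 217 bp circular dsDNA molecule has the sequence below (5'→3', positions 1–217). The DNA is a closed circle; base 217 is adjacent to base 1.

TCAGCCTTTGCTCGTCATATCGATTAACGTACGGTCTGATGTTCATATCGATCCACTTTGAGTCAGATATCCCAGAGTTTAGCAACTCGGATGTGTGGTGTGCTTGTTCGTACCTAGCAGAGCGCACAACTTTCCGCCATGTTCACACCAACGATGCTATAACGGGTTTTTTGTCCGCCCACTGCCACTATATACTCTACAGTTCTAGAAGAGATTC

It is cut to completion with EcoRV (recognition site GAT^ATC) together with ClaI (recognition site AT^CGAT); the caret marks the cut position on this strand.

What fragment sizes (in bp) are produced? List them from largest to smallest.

The EcoRV site (GATATC) starts at position 66.
EcoRV cuts after base 3 of each site, so after position 68.
ClaI sites (ATCGAT) start at positions 19, 47.
ClaI cuts after base 2 of each site, so after positions 20, 48.
Combined cut positions: 20, 48, 68.
Circular molecule, 3 cuts → 3 fragments:
  21–48 → 28 bp
  49–68 → 20 bp
  69–217 then 1–20 → 149 + 20 = 169 bp
Sorted largest to smallest: 169, 28, 20 bp.

169, 28, 20 bp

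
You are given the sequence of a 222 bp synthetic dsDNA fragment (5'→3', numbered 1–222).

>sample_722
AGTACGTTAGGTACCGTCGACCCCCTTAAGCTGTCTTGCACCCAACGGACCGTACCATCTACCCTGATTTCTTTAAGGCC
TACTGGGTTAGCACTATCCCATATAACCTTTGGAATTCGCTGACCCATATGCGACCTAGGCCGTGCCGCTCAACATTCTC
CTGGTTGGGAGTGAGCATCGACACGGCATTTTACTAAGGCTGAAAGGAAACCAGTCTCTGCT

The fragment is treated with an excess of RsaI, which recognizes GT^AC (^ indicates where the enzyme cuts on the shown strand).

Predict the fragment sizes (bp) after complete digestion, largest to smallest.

169, 41, 9, 3 bp

RsaI sites (GTAC) start at positions 2, 11, 52.
RsaI cuts after base 2 of each site, so after positions 3, 12, 53.
Linear molecule, 3 cuts → 4 fragments:
  1–3 → 3 bp
  4–12 → 9 bp
  13–53 → 41 bp
  54–222 → 169 bp
Sorted largest to smallest: 169, 41, 9, 3 bp.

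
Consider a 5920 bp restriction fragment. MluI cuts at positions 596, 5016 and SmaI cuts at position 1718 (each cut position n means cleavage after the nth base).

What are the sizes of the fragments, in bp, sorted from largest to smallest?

Combined cut positions (sorted): 596, 1718, 5016.
Linear molecule, 3 cuts → 4 fragments:
  596 − 0 = 596 bp
  1718 − 596 = 1122 bp
  5016 − 1718 = 3298 bp
  5920 − 5016 = 904 bp
Sorted largest to smallest: 3298, 1122, 904, 596 bp.

3298, 1122, 904, 596 bp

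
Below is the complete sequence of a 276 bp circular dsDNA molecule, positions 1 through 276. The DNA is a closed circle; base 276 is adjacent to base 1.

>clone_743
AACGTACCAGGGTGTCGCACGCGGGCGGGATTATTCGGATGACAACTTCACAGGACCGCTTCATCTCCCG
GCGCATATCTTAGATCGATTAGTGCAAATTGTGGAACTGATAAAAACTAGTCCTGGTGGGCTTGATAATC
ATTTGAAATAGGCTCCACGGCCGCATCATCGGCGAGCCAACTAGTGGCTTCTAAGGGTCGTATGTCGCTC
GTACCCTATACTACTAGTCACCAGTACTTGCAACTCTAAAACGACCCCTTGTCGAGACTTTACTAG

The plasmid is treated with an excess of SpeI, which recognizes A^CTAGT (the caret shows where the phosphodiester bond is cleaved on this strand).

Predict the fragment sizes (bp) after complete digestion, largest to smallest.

169, 64, 43 bp

SpeI sites (ACTAGT) start at positions 116, 180, 223.
SpeI cuts after the first base of each site, so after positions 116, 180, 223.
Circular molecule, 3 cuts → 3 fragments:
  117–180 → 64 bp
  181–223 → 43 bp
  224–276 then 1–116 → 53 + 116 = 169 bp
Sorted largest to smallest: 169, 64, 43 bp.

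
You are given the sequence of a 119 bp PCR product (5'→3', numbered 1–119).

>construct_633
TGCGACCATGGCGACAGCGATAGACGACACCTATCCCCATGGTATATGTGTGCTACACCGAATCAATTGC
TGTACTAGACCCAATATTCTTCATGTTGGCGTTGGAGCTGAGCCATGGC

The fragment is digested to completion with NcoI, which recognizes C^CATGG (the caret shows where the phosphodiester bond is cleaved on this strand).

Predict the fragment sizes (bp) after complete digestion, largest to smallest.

76, 31, 6, 6 bp

NcoI sites (CCATGG) start at positions 6, 37, 113.
NcoI cuts after the first base of each site, so after positions 6, 37, 113.
Linear molecule, 3 cuts → 4 fragments:
  1–6 → 6 bp
  7–37 → 31 bp
  38–113 → 76 bp
  114–119 → 6 bp
Sorted largest to smallest: 76, 31, 6, 6 bp.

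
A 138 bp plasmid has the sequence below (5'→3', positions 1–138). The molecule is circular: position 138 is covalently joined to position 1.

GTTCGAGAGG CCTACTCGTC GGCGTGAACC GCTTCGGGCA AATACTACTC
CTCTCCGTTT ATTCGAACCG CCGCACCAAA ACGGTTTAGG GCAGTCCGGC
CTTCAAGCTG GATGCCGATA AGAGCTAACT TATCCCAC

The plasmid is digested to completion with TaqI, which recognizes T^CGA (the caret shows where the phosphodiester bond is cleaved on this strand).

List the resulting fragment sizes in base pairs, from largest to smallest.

TaqI sites (TCGA) start at positions 3, 63.
TaqI cuts after the first base of each site, so after positions 3, 63.
Circular molecule, 2 cuts → 2 fragments:
  4–63 → 60 bp
  64–138 then 1–3 → 75 + 3 = 78 bp
Sorted largest to smallest: 78, 60 bp.

78, 60 bp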